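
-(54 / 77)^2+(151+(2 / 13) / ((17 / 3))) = 197247797 / 1310309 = 150.54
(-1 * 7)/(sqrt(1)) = -7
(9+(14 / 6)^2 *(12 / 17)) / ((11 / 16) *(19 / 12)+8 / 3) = 3.42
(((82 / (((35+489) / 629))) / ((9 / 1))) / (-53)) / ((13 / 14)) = -180523 / 812331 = -0.22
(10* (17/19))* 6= 1020/19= 53.68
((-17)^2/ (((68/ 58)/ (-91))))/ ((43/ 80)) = -1794520/ 43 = -41733.02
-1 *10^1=-10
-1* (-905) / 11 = 905 / 11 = 82.27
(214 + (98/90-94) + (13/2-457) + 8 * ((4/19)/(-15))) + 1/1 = -112355/342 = -328.52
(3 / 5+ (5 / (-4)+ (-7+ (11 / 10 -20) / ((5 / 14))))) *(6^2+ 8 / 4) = -115083 / 50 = -2301.66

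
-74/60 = -37/30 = -1.23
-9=-9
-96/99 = -32/33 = -0.97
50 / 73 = 0.68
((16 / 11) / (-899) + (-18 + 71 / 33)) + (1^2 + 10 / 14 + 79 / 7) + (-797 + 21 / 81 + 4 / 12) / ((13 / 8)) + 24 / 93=-1710142402 / 3471039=-492.69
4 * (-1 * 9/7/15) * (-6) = 72/35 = 2.06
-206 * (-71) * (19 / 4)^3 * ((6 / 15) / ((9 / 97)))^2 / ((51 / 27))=471954188603 / 30600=15423339.50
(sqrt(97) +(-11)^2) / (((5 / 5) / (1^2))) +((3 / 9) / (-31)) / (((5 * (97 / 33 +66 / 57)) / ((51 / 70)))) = sqrt(97) +3372700991 / 27873650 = 130.85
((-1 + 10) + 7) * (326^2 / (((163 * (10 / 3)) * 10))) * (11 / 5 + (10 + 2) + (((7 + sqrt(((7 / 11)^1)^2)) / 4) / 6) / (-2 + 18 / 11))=521274 / 125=4170.19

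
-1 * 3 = -3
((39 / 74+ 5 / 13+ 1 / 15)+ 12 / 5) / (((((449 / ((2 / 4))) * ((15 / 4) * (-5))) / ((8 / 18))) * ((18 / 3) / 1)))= -97498 / 6560058375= -0.00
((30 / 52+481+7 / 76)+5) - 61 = 425.67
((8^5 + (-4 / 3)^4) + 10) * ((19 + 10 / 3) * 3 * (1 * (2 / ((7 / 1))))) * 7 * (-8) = -2846453728 / 81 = -35141404.05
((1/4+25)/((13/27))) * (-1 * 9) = -24543/52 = -471.98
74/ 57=1.30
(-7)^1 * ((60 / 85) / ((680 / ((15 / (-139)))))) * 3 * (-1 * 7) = -1323 / 80342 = -0.02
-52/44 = -13/11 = -1.18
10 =10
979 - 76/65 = 63559/65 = 977.83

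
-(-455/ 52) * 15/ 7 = 75/ 4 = 18.75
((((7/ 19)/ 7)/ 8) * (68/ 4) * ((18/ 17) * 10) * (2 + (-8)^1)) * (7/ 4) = -945/ 76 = -12.43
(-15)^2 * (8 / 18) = 100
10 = 10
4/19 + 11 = 213/19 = 11.21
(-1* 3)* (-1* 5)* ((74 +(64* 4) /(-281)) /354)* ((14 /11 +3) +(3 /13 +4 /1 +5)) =99147195 /2370797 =41.82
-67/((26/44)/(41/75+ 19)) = -2160884/975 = -2216.29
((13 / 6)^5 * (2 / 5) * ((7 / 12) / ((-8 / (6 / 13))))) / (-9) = 199927 / 2799360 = 0.07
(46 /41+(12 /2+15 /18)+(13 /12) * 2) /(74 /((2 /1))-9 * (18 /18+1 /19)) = 7885 /21443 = 0.37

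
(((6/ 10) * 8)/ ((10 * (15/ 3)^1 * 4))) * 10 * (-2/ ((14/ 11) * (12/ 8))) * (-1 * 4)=176/ 175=1.01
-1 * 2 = -2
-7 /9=-0.78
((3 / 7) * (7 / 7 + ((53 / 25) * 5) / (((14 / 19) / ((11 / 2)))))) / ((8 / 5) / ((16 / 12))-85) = -33651 / 82124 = -0.41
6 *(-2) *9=-108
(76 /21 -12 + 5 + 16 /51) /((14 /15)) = -5475 /1666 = -3.29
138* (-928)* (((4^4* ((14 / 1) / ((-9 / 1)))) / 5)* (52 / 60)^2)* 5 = 25855950848 / 675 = 38305112.37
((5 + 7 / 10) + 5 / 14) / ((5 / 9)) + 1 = 2083 / 175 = 11.90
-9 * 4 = -36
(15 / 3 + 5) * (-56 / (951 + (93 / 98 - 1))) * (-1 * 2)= 109760 / 93193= 1.18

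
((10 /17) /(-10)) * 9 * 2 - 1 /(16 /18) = -297 /136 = -2.18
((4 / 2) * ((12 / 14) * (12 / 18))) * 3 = 24 / 7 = 3.43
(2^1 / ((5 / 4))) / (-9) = -8 / 45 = -0.18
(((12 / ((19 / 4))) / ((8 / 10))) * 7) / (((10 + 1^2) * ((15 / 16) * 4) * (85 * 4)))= 28 / 17765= 0.00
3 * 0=0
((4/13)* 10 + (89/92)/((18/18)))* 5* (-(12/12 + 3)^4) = -1547840/299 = -5176.72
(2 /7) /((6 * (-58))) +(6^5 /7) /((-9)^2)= 16703 /1218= 13.71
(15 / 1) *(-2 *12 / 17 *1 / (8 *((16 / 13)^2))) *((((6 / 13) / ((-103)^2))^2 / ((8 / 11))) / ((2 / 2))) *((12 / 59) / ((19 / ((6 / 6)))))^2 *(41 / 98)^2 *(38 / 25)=-13479939 / 97229394866989120960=-0.00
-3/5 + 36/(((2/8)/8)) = 5757/5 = 1151.40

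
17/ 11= 1.55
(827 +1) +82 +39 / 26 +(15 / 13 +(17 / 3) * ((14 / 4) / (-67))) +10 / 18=7156328 / 7839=912.91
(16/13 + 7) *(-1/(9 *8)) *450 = -2675/52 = -51.44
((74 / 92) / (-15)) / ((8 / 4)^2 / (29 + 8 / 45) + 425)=-48581 / 385161450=-0.00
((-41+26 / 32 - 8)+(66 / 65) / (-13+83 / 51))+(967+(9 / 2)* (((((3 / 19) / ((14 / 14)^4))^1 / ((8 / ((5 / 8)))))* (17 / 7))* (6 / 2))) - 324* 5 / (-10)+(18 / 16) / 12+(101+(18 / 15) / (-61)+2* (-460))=262.20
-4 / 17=-0.24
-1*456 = -456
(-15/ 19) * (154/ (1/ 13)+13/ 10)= -60099/ 38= -1581.55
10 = 10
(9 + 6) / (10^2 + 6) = 15 / 106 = 0.14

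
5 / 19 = 0.26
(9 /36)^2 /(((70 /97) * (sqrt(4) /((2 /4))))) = 0.02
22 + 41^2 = 1703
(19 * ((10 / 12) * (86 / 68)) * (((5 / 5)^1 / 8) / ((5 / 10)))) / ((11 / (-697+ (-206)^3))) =-11904388535 / 2992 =-3978739.48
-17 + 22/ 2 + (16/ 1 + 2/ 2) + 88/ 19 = 297/ 19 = 15.63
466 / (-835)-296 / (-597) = -31042 / 498495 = -0.06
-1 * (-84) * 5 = 420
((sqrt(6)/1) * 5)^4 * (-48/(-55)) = 216000/11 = 19636.36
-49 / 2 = -24.50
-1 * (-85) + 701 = 786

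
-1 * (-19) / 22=19 / 22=0.86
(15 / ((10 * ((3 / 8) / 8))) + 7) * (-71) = -2769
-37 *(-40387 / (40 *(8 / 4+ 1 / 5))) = 1494319 / 88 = 16980.90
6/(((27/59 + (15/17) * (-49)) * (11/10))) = -10030/78661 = -0.13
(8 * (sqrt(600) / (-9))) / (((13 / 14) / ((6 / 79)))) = -2240 * sqrt(6) / 3081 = -1.78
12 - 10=2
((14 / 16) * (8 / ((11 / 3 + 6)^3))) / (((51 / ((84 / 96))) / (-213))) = -93933 / 3316904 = -0.03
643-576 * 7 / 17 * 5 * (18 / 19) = -155191 / 323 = -480.47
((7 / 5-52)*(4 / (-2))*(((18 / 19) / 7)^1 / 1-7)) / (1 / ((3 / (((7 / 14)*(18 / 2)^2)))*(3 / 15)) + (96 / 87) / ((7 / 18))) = -26794724 / 2712915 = -9.88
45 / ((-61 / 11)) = -8.11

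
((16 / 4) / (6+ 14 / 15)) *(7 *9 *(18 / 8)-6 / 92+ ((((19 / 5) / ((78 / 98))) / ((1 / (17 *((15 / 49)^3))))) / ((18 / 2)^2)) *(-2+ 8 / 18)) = 23532412325 / 287980056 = 81.72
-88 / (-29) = 88 / 29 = 3.03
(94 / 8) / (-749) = -47 / 2996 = -0.02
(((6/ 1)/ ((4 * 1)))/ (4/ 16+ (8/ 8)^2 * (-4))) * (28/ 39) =-56/ 195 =-0.29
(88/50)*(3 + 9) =528/25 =21.12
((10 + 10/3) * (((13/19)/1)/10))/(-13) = -4/57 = -0.07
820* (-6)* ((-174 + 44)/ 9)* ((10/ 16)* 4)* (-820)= -437060000/ 3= -145686666.67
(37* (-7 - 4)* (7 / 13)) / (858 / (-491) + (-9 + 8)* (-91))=-1398859 / 569699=-2.46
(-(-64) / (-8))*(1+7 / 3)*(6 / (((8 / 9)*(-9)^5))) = 0.00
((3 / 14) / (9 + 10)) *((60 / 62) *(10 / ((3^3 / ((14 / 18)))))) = 50 / 15903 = 0.00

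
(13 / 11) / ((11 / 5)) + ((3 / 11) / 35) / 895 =2036158 / 3790325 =0.54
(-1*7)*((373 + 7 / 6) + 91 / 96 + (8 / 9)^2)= -6820415 / 2592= -2631.33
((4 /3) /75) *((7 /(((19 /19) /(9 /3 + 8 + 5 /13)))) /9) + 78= 2057494 /26325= 78.16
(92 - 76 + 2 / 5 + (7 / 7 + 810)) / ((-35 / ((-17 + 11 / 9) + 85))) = -122731 / 75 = -1636.41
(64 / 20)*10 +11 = 43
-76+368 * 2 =660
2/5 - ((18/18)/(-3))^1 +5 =86/15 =5.73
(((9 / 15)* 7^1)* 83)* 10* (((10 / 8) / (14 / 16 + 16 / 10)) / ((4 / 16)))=232400 / 33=7042.42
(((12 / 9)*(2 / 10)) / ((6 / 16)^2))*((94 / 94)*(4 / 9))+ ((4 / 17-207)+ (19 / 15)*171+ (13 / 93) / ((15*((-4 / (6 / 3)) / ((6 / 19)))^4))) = 891035916083 / 83445187905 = 10.68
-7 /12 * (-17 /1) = 119 /12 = 9.92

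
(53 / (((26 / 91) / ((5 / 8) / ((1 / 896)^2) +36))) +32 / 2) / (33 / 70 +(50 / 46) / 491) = 73583179878740 / 374419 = 196526297.75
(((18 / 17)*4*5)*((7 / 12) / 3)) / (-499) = -70 / 8483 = -0.01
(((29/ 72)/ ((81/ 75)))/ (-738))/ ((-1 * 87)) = 25/ 4304016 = 0.00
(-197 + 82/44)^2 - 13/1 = 18423557/484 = 38065.20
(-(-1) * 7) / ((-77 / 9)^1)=-9 / 11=-0.82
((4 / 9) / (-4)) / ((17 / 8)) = -8 / 153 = -0.05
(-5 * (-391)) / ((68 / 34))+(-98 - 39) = 840.50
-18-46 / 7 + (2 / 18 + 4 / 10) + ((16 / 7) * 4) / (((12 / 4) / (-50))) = -55579 / 315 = -176.44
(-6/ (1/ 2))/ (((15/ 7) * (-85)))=28/ 425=0.07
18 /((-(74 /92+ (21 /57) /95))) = -498180 /22369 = -22.27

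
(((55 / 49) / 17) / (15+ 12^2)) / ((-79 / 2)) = -110 / 10463313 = -0.00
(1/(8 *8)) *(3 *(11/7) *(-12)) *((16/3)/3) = -11/7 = -1.57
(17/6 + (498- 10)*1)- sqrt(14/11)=2945/6- sqrt(154)/11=489.71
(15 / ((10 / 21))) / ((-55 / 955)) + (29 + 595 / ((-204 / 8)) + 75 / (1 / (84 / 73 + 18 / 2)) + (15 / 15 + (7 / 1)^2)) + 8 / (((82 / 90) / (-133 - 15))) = -203365115 / 197538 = -1029.50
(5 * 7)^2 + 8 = 1233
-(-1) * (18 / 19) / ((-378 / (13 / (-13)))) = 1 / 399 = 0.00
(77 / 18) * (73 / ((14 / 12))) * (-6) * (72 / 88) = -1314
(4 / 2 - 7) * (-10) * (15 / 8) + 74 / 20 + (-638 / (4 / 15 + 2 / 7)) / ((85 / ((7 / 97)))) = 3181561 / 32980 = 96.47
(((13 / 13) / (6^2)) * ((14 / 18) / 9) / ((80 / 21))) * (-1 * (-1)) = 49 / 77760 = 0.00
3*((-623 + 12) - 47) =-1974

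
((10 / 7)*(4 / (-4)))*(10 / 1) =-100 / 7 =-14.29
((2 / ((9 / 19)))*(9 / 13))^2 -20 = -1936 / 169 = -11.46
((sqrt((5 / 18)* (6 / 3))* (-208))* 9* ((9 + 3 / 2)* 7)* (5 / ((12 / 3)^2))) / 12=-9555* sqrt(5) / 8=-2670.70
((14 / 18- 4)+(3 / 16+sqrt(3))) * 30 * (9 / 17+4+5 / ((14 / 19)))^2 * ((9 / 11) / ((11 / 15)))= -5582.43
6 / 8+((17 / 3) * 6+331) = 1463 / 4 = 365.75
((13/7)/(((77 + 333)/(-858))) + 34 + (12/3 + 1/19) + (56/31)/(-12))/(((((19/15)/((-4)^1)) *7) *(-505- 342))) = 345006784/19042862993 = 0.02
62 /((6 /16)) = 496 /3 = 165.33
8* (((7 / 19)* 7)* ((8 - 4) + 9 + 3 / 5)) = 26656 / 95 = 280.59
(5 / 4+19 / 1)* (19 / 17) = 22.63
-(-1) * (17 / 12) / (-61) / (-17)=1 / 732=0.00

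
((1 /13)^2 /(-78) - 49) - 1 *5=-711829 /13182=-54.00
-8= -8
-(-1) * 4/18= 2/9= 0.22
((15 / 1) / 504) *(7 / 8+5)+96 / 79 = 147589 / 106176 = 1.39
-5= -5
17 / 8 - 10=-63 / 8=-7.88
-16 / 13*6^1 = -96 / 13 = -7.38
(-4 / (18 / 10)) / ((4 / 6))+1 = -7 / 3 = -2.33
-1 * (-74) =74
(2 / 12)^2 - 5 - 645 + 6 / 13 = -303971 / 468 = -649.51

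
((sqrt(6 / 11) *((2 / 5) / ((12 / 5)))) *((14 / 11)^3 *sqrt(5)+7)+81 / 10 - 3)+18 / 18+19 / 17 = 1372 *sqrt(330) / 43923+7 *sqrt(66) / 66+1227 / 170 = 8.65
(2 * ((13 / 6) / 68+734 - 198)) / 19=218701 / 3876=56.42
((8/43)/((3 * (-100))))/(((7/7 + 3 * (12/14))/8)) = -112/80625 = -0.00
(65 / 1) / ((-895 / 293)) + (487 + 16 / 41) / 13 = 1546760 / 95407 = 16.21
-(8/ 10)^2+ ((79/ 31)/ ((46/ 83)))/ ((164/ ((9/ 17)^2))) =-0.63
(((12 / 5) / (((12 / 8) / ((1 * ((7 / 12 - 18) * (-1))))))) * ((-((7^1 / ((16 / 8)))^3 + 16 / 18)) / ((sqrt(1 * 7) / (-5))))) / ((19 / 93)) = 11281.10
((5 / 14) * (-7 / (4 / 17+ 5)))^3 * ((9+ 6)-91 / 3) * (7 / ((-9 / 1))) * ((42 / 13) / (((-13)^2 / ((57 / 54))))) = -0.03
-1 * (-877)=877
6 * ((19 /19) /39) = 2 /13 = 0.15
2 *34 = 68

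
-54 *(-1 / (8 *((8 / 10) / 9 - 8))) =-1215 / 1424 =-0.85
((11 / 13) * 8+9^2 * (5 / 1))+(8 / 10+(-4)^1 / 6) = 80321 / 195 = 411.90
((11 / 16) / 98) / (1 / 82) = 451 / 784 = 0.58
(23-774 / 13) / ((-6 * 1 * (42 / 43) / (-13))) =-20425 / 252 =-81.05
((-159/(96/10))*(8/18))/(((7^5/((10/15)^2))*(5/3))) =-53/453789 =-0.00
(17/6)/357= 0.01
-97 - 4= -101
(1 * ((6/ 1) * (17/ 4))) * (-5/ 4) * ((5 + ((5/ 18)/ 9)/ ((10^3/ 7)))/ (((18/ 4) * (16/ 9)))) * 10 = -2754119/ 13824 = -199.23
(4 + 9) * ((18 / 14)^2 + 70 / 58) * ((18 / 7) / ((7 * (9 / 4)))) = 422656 / 69629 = 6.07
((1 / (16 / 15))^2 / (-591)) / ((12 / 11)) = -275 / 201728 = -0.00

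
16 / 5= 3.20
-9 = -9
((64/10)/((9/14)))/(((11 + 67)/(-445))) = -19936/351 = -56.80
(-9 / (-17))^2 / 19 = 81 / 5491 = 0.01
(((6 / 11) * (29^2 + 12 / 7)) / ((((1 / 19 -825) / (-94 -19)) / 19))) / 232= 42465513 / 8235304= 5.16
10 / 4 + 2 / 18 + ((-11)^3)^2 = 31888145 / 18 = 1771563.61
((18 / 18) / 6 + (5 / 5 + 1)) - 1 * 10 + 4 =-23 / 6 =-3.83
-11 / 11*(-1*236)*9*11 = 23364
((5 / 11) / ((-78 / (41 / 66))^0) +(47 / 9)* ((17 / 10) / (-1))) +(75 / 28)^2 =-484513 / 388080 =-1.25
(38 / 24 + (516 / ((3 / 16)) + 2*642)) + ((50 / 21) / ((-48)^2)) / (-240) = 4688506363 / 1161216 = 4037.58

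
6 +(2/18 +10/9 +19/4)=431/36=11.97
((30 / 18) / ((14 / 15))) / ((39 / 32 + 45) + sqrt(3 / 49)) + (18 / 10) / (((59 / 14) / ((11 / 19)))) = 57255012094 / 200250838295- 12800* sqrt(3) / 107181537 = 0.29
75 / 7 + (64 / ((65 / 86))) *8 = 688.13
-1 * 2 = -2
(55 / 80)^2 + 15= 3961 / 256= 15.47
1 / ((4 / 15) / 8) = 30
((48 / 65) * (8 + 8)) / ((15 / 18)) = 14.18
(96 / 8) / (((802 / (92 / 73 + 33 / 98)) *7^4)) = 34275 / 3443939177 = 0.00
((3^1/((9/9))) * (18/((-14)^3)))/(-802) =27/1100344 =0.00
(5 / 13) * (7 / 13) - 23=-3852 / 169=-22.79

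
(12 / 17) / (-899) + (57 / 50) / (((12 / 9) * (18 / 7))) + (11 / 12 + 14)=279649217 / 18339600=15.25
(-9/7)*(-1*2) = 2.57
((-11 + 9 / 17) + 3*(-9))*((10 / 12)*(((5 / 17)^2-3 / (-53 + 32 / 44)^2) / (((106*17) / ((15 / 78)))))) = -199937591 / 702503483100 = -0.00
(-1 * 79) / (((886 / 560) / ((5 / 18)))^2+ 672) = -38710000 / 345176169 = -0.11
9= 9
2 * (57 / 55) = 114 / 55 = 2.07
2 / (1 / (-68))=-136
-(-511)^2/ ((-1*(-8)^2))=261121/ 64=4080.02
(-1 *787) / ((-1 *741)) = 787 / 741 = 1.06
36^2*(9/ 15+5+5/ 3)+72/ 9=9425.60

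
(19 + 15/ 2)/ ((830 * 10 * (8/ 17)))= 901/ 132800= 0.01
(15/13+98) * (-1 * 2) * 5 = -12890/13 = -991.54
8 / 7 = 1.14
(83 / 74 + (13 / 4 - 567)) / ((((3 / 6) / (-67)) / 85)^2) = -2700665558725 / 37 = -72990961046.62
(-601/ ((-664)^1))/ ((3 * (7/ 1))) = 601/ 13944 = 0.04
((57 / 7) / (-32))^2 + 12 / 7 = 89265 / 50176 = 1.78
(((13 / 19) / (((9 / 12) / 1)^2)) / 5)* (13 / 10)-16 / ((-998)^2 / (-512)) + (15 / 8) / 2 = 21493661957 / 17031668400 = 1.26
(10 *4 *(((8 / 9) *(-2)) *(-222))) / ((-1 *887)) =-47360 / 2661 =-17.80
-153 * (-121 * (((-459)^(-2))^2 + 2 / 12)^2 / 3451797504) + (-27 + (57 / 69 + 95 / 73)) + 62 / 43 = -300759564463524492808760210852920123 / 12836141824362832348027151486091264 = -23.43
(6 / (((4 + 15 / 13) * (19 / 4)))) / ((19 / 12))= 3744 / 24187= 0.15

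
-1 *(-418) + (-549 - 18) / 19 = 7375 / 19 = 388.16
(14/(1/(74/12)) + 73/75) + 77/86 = 568903/6450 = 88.20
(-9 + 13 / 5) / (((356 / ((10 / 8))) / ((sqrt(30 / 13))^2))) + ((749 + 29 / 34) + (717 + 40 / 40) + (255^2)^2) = 166330980826609 / 39338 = 4228252092.80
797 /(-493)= -797 /493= -1.62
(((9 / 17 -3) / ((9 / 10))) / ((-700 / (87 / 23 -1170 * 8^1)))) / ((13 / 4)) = -11.29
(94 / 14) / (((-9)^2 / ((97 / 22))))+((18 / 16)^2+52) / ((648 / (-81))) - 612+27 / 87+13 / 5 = -284943505597 / 463034880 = -615.38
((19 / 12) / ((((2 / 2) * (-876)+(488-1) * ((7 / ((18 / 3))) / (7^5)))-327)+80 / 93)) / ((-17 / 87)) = 123034443 / 18252685834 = 0.01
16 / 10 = 8 / 5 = 1.60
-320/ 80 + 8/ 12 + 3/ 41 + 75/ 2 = 8423/ 246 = 34.24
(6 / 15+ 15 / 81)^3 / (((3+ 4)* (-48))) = -0.00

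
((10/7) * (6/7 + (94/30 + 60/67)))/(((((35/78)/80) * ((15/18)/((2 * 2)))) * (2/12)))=4118160384/114905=35839.70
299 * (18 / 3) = 1794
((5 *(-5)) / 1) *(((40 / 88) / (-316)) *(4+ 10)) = 875 / 1738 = 0.50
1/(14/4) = 2/7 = 0.29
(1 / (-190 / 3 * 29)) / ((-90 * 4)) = 1 / 661200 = 0.00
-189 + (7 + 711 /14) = -1837 /14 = -131.21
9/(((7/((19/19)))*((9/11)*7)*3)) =11/147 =0.07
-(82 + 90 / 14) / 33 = -619 / 231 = -2.68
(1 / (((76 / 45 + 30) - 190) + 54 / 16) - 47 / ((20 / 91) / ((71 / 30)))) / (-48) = 16937850259 / 1606377600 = 10.54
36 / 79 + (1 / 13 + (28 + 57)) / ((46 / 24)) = 1059252 / 23621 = 44.84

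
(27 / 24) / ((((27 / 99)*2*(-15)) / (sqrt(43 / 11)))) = -sqrt(473) / 80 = -0.27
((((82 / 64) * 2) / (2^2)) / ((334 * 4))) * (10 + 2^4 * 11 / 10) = 2829 / 213760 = 0.01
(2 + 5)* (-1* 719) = -5033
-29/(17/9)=-261/17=-15.35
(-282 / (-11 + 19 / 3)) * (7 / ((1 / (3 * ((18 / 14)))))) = 11421 / 7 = 1631.57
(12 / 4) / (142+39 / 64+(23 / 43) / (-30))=123840 / 5886179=0.02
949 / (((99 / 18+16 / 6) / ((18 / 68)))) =25623 / 833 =30.76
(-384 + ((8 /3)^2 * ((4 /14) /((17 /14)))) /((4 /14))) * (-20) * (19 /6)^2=104430080 /1377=75838.84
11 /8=1.38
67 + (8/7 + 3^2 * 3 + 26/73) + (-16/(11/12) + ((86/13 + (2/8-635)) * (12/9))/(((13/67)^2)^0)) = -166489891/219219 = -759.47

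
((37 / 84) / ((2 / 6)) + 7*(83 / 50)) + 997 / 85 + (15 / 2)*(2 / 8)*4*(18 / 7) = 523083 / 11900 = 43.96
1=1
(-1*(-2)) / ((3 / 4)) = 8 / 3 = 2.67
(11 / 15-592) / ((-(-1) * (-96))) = 8869 / 1440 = 6.16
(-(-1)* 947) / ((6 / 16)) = 7576 / 3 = 2525.33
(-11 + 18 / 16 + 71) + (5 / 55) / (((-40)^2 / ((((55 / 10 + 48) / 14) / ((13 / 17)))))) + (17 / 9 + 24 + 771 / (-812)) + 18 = 174003446759 / 1672070400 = 104.06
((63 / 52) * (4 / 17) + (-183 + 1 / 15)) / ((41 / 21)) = -4238353 / 45305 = -93.55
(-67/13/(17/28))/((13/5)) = -9380/2873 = -3.26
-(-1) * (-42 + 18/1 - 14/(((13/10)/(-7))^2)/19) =-145664/3211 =-45.36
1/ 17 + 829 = 14094/ 17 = 829.06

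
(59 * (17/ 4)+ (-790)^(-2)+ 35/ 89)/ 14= 1743715908/ 97203575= 17.94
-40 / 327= -0.12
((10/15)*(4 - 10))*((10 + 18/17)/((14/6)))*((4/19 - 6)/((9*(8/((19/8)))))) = 2585/714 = 3.62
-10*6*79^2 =-374460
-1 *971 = -971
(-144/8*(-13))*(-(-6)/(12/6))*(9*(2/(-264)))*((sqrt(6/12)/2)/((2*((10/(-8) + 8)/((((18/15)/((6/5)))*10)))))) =-195*sqrt(2)/22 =-12.54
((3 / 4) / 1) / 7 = 3 / 28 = 0.11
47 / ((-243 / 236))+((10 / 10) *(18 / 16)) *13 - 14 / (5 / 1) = -328741 / 9720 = -33.82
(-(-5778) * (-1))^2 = 33385284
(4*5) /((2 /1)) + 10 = 20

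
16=16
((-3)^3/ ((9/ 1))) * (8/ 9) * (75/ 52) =-50/ 13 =-3.85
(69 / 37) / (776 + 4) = 0.00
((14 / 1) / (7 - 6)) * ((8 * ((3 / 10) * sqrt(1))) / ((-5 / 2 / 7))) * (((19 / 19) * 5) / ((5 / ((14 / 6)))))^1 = -5488 / 25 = -219.52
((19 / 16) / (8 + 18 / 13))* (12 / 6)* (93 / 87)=7657 / 28304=0.27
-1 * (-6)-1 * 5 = 1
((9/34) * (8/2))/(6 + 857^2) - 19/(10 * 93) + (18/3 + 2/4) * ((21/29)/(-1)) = -31837615682/6734805459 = -4.73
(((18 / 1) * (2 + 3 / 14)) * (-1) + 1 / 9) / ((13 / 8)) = -20032 / 819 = -24.46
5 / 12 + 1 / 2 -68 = -805 / 12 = -67.08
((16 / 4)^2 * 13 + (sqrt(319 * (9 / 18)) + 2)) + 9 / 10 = sqrt(638) / 2 + 2109 / 10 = 223.53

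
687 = 687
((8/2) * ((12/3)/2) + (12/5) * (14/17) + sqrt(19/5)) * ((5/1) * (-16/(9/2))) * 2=-54272/153-64 * sqrt(95)/9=-424.03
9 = 9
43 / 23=1.87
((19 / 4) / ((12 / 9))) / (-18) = -19 / 96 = -0.20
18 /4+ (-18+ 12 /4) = -21 /2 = -10.50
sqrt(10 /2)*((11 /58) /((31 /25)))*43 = 11825*sqrt(5) /1798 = 14.71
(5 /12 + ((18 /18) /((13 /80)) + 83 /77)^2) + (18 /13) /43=27272089283 /517032516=52.75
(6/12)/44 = 0.01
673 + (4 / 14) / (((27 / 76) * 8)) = 127216 / 189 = 673.10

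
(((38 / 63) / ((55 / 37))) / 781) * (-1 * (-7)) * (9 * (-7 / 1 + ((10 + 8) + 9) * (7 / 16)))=4921 / 31240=0.16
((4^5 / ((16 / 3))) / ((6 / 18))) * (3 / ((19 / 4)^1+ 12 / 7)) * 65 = 17375.47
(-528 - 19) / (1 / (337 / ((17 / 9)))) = -1659051 / 17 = -97591.24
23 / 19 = 1.21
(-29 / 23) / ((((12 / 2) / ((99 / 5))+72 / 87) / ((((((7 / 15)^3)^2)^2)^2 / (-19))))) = 1772317971501619899623651 / 2653246868698937773704528808593750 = 0.00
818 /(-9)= -818 /9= -90.89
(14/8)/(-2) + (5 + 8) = 97/8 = 12.12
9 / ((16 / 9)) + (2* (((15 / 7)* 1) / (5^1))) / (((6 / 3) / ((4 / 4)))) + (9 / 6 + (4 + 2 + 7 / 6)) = 4757 / 336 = 14.16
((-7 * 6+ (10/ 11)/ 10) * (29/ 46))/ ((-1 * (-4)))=-13369/ 2024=-6.61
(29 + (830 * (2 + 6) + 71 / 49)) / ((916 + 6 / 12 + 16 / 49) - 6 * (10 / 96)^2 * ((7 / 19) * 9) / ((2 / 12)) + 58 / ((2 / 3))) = 397452032 / 59734825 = 6.65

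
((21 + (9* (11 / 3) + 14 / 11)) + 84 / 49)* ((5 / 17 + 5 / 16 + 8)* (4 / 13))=2568077 / 17017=150.91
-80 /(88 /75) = -750 /11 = -68.18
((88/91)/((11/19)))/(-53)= -152/4823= -0.03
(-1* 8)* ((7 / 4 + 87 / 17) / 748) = -467 / 6358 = -0.07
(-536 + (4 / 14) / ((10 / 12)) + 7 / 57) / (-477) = 1068391 / 951615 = 1.12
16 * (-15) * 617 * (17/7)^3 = -727517040/343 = -2121040.93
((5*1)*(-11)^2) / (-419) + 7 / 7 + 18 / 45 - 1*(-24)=50188 / 2095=23.96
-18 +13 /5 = -77 /5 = -15.40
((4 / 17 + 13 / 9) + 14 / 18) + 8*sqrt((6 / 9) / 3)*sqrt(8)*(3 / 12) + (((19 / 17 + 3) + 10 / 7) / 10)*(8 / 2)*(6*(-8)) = -108560 / 1071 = -101.36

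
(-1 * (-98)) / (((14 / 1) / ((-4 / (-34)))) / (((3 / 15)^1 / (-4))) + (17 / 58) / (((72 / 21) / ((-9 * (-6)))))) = -3248 / 78727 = -0.04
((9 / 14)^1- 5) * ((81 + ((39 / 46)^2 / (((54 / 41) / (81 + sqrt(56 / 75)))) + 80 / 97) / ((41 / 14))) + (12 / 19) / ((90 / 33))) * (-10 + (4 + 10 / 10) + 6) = -4711276949899 / 11192391560- 10309 * sqrt(42) / 95220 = -421.64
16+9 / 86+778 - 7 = 67691 / 86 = 787.10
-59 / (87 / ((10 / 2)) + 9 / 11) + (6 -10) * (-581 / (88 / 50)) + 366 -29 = 18232769 / 11022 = 1654.22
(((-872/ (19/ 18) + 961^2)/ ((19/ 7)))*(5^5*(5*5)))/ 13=9587376640625/ 4693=2042910002.26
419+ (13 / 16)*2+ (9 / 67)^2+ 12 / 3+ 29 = 16291229 / 35912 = 453.64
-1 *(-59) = 59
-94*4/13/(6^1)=-188/39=-4.82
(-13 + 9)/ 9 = -4/ 9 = -0.44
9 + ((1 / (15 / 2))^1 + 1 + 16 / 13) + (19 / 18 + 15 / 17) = 264577 / 19890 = 13.30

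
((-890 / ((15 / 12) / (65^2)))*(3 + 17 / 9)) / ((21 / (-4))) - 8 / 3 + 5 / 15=529442759 / 189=2801284.44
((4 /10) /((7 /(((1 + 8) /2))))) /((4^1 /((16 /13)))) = 36 /455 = 0.08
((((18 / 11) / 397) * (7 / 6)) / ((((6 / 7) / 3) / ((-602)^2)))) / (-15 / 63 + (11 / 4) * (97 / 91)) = 29087269848 / 12843347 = 2264.77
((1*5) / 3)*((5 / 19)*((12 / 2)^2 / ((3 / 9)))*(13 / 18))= 650 / 19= 34.21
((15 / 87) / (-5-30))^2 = 1 / 41209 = 0.00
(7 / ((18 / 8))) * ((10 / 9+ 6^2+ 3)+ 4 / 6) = 10276 / 81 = 126.86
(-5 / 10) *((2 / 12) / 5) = -1 / 60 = -0.02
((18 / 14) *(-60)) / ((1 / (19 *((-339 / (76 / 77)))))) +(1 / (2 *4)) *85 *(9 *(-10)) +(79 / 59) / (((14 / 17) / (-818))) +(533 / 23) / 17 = 323695980953 / 645932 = 501130.12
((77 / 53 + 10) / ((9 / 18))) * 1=1214 / 53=22.91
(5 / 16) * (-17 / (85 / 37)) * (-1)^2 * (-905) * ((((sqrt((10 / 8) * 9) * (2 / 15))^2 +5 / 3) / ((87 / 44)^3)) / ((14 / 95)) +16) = 72924336185 / 1975509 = 36914.20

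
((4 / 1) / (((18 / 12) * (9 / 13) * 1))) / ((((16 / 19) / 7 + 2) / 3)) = 6916 / 1269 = 5.45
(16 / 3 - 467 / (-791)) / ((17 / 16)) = 5.58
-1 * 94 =-94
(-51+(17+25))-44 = -53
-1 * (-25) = 25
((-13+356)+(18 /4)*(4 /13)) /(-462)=-407 /546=-0.75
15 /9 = 5 /3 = 1.67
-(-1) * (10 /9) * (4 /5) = 0.89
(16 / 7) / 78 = 8 / 273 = 0.03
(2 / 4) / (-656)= -1 / 1312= -0.00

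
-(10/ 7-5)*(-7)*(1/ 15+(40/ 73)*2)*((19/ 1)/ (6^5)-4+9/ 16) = 170015515/ 1702944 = 99.84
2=2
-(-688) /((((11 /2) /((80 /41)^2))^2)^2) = 18468359372800000000 /116907290279560561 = 157.97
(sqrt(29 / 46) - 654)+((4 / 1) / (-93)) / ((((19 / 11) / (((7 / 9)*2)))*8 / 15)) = -3467239 / 5301+sqrt(1334) / 46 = -653.28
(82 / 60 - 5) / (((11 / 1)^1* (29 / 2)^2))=-218 / 138765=-0.00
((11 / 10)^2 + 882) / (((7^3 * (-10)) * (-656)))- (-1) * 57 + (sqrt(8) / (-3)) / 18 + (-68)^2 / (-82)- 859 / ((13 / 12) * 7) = -329555603827 / 2925104000- sqrt(2) / 27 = -112.72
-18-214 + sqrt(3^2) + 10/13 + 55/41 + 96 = -69764/533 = -130.89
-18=-18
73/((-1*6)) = -73/6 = -12.17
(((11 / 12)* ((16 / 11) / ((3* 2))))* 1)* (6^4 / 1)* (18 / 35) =5184 / 35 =148.11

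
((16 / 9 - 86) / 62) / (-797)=379 / 222363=0.00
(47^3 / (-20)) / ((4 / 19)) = -1972637 / 80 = -24657.96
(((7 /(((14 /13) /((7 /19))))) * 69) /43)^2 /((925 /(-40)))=-78851682 /123485465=-0.64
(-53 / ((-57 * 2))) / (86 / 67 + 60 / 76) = 3551 / 15834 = 0.22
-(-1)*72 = 72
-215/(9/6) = -430/3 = -143.33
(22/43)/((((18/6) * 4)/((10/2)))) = 55/258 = 0.21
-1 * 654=-654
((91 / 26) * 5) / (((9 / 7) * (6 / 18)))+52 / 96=331 / 8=41.38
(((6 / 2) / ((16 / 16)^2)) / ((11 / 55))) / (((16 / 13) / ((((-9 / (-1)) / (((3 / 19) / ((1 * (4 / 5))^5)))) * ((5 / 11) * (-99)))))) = -1280448 / 125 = -10243.58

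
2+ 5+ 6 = 13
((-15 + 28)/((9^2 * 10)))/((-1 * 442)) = -1/27540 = -0.00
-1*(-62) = 62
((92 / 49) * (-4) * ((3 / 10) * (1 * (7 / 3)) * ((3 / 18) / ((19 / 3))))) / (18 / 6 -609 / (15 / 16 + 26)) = 39652 / 5619915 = 0.01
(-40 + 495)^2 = 207025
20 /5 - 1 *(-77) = 81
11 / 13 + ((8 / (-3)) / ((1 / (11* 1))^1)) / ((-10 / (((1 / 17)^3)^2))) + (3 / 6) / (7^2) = 395011372741 / 461268943590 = 0.86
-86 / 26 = -43 / 13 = -3.31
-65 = -65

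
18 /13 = 1.38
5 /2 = 2.50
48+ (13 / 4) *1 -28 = 93 / 4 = 23.25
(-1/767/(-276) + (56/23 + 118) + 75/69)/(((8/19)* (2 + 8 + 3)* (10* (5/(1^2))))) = 488778439/1100798400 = 0.44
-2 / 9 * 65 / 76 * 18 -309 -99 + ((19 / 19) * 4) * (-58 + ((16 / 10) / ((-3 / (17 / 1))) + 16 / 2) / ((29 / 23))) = -5345843 / 8265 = -646.80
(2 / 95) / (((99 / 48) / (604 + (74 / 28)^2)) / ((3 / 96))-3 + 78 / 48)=-1916048 / 115310525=-0.02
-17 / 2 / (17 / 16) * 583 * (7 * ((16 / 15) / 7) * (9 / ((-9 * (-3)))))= -74624 / 45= -1658.31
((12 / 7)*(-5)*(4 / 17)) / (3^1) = -80 / 119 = -0.67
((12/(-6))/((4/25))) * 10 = -125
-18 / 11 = -1.64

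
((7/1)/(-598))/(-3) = 7/1794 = 0.00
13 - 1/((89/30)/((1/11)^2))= 139967/10769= 13.00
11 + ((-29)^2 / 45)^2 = 360.27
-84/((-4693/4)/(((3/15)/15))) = 112/117325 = 0.00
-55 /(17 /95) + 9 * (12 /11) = -55639 /187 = -297.53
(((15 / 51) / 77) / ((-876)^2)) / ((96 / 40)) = 25 / 12053942208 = 0.00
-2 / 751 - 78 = -58580 / 751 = -78.00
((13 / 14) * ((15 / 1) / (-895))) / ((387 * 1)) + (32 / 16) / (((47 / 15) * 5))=1939033 / 15193878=0.13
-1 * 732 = -732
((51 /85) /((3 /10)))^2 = 4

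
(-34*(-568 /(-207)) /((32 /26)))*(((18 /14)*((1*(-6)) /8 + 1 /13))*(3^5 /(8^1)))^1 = 1466505 /736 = 1992.53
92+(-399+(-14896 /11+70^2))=35627 /11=3238.82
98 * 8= 784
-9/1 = -9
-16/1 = -16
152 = 152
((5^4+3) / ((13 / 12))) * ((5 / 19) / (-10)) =-3768 / 247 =-15.26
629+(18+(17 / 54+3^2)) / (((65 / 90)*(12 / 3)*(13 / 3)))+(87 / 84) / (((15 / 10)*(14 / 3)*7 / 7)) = 5228043 / 8281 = 631.33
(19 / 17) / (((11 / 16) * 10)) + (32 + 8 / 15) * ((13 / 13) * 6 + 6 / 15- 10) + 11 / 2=-1042127 / 9350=-111.46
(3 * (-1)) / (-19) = 3 / 19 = 0.16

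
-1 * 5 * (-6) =30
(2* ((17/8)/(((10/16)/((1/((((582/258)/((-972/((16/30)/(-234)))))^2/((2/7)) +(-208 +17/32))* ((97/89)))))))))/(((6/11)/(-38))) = 453709245282485100480/216559930244163340199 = 2.10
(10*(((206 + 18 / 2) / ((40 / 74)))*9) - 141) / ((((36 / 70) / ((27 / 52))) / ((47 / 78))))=117309885 / 5408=21691.92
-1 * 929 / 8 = -929 / 8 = -116.12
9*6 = 54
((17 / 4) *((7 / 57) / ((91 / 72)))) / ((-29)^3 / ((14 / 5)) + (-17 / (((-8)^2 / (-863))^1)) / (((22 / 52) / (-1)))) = -83776 / 1876984369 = -0.00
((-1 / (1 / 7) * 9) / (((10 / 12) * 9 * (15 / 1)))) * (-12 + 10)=28 / 25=1.12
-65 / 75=-13 / 15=-0.87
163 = 163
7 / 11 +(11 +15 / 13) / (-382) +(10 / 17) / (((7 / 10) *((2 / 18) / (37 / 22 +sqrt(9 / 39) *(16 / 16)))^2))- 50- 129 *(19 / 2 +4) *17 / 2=-2094238084955 / 143010868 +299700 *sqrt(39) / 17017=-14533.92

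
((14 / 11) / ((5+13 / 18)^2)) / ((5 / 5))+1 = 121235 / 116699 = 1.04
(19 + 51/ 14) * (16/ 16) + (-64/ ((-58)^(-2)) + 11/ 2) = -1506875/ 7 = -215267.86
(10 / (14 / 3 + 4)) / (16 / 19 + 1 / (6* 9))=15390 / 11479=1.34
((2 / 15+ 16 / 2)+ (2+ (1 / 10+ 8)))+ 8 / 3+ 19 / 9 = 2071 / 90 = 23.01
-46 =-46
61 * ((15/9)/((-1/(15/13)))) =-1525/13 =-117.31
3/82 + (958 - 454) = 41331/82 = 504.04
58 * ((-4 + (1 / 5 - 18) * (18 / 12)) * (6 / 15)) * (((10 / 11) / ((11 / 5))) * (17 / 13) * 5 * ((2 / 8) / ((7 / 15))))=-11351325 / 11011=-1030.91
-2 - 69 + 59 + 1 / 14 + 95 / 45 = -1237 / 126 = -9.82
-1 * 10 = -10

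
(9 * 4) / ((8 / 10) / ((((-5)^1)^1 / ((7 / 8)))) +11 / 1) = 600 / 181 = 3.31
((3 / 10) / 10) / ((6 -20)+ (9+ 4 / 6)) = -9 / 1300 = -0.01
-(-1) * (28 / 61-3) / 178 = -155 / 10858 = -0.01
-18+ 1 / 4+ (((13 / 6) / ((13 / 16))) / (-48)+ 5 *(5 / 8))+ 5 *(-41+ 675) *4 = 911903 / 72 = 12665.32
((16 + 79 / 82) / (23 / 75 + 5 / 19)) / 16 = 1982175 / 1065344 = 1.86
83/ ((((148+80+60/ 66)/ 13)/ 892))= 5293574/ 1259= 4204.59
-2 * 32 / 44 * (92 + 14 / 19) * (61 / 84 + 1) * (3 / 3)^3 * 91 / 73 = -13285480 / 45771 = -290.26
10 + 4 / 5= 54 / 5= 10.80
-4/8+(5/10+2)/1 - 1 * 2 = 0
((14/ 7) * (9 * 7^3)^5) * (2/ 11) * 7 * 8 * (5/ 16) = 19623713172043694490/ 11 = 1783973924731244953.64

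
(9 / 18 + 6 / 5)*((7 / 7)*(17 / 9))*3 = 289 / 30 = 9.63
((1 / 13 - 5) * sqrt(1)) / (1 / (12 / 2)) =-384 / 13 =-29.54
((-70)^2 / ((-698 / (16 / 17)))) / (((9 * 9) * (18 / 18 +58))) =-39200 / 28353807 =-0.00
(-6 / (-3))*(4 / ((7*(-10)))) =-4 / 35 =-0.11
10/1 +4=14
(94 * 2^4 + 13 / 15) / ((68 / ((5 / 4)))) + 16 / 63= 478385 / 17136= 27.92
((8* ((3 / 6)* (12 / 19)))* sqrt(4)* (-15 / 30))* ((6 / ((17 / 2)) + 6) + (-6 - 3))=1872 / 323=5.80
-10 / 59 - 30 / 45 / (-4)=-1 / 354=-0.00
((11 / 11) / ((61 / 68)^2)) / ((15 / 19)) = 87856 / 55815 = 1.57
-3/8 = -0.38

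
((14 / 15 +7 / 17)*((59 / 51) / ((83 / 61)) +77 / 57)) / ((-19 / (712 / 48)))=-2.31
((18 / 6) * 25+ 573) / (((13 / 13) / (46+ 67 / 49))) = 1504008 / 49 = 30694.04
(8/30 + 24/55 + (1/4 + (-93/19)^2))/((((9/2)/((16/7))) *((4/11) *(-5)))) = -6.96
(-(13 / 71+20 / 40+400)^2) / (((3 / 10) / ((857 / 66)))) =-13871695989565 / 1996236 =-6948925.87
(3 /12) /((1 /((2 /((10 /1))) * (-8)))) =-2 /5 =-0.40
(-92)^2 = 8464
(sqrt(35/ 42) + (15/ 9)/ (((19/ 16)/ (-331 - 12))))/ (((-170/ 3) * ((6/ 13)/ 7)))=124852/ 969 - 91 * sqrt(30)/ 2040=128.60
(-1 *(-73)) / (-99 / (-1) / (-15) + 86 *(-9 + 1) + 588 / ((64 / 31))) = -5840 / 32783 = -0.18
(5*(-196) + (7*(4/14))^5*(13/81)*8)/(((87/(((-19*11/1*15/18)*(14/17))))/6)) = 1112640760/119799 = 9287.56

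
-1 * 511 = -511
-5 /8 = -0.62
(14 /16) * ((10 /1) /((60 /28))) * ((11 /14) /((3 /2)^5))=308 /729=0.42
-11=-11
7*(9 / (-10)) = -63 / 10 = -6.30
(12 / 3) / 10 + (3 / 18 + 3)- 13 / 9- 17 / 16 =763 / 720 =1.06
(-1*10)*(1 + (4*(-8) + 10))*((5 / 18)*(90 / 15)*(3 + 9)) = 4200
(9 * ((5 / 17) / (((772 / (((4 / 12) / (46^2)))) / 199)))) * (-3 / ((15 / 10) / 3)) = -8955 / 13885192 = -0.00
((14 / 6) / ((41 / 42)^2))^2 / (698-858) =-1058841 / 28257610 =-0.04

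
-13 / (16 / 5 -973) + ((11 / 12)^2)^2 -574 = -4434054299 / 7734528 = -573.28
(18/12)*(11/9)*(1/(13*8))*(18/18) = 11/624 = 0.02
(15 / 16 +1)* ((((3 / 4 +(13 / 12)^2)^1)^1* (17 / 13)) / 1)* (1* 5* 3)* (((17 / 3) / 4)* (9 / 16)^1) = 12408215 / 212992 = 58.26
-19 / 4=-4.75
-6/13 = -0.46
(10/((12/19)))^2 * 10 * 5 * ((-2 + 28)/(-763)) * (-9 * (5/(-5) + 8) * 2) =5866250/109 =53818.81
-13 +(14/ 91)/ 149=-25179/ 1937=-13.00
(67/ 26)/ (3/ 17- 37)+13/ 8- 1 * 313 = -10138157/ 32552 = -311.44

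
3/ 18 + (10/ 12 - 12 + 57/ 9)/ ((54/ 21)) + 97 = 10291/ 108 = 95.29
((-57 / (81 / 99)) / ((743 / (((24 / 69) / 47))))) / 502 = -836 / 604796799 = -0.00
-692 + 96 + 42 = -554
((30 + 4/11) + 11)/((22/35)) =15925/242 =65.81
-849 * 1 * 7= -5943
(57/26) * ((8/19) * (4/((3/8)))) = 128/13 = 9.85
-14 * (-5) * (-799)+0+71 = -55859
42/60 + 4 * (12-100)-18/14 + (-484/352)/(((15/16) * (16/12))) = -353.69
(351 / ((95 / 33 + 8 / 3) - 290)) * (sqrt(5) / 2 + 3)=-3861 / 1043 - 1287 * sqrt(5) / 2086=-5.08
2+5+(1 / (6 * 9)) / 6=2269 / 324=7.00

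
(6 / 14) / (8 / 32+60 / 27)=108 / 623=0.17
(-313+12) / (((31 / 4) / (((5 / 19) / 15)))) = -1204 / 1767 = -0.68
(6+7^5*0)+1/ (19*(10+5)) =1711/ 285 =6.00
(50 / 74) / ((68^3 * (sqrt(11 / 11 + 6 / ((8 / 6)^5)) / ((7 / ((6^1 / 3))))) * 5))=35 * sqrt(2482) / 1804721768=0.00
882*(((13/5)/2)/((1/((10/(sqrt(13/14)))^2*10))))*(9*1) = 11113200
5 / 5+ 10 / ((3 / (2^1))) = 23 / 3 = 7.67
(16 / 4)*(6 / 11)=24 / 11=2.18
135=135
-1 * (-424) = 424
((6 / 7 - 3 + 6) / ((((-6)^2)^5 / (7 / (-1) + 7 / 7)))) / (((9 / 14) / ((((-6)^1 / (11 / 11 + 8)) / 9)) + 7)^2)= -0.00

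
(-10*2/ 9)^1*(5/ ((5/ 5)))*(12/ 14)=-200/ 21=-9.52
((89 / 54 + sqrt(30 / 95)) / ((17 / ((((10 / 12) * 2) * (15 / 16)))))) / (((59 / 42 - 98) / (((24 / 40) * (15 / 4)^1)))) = -15575 / 4414016 - 4725 * sqrt(114) / 41933152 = -0.00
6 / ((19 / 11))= 66 / 19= 3.47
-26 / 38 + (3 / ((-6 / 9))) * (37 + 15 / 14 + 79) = -280633 / 532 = -527.51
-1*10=-10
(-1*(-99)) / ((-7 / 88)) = -1244.57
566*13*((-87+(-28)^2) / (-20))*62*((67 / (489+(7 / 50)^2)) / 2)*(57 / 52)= -43567814625 / 36494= -1193835.00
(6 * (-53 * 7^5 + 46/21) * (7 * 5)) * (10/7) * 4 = -1068922571.43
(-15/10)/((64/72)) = -27/16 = -1.69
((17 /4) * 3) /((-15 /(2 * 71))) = -1207 /10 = -120.70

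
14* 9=126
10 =10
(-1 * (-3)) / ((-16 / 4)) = -3 / 4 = -0.75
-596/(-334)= 298/167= 1.78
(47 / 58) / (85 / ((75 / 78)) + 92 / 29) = 235 / 26556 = 0.01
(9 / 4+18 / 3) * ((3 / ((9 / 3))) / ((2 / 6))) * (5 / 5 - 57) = -1386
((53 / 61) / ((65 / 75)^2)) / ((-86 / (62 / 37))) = -369675 / 16401619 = -0.02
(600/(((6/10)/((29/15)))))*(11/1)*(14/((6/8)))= 3572800/9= 396977.78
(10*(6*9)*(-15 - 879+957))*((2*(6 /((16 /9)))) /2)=229635 /2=114817.50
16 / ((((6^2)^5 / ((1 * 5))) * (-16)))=-5 / 60466176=-0.00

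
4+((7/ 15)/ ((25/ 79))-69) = -23822/ 375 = -63.53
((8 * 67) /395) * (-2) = -1072 /395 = -2.71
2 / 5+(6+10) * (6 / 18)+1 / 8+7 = 12.86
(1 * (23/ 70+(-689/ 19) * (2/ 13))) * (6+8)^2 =-97762/ 95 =-1029.07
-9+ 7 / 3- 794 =-800.67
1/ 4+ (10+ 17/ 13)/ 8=173/ 104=1.66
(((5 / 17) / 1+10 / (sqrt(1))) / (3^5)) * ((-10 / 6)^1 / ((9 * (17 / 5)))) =-4375 / 1896129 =-0.00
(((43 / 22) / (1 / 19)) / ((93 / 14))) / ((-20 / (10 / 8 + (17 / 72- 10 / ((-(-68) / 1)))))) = -852131 / 2276640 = -0.37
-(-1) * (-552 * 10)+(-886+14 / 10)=-32023 / 5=-6404.60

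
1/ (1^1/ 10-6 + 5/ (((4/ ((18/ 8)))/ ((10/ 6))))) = -80/ 97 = -0.82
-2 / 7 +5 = 33 / 7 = 4.71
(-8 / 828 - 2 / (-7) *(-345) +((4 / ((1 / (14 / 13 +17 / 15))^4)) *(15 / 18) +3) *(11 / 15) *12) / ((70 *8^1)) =27405511281458 / 24442950065625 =1.12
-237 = -237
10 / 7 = 1.43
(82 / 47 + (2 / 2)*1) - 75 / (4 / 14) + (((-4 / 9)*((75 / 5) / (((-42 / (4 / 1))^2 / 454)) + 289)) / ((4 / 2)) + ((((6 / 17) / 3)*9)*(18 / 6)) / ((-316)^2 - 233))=-337.70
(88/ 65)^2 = 7744/ 4225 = 1.83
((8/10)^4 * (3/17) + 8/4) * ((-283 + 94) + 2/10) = -20784992/53125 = -391.25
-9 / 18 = -1 / 2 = -0.50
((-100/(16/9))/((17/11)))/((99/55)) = -1375/68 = -20.22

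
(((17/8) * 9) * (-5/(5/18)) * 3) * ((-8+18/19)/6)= 92259/76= 1213.93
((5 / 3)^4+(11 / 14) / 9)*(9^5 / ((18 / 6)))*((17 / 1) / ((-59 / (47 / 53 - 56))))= 106777794699 / 43778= 2439074.30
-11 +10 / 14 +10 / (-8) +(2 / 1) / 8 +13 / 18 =-1331 / 126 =-10.56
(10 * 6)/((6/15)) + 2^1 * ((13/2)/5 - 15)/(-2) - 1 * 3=1607/10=160.70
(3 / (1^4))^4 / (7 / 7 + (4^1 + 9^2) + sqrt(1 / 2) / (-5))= 405 * sqrt(2) / 369799 + 348300 / 369799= 0.94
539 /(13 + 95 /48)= 25872 /719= 35.98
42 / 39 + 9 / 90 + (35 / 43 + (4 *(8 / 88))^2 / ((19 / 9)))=26390531 / 12851410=2.05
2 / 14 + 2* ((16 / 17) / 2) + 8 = 1081 / 119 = 9.08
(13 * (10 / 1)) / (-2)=-65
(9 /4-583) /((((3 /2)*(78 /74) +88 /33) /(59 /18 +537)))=-36342325 /492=-73866.51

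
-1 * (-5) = 5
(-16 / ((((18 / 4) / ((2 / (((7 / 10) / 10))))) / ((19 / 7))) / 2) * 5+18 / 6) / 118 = -1214677 / 52038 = -23.34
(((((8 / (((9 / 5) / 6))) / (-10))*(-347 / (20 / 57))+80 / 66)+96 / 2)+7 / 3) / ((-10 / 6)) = -443643 / 275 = -1613.25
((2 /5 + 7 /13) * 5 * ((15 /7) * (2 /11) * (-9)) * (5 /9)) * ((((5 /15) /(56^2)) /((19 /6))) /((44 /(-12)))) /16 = 13725 /2624317696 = 0.00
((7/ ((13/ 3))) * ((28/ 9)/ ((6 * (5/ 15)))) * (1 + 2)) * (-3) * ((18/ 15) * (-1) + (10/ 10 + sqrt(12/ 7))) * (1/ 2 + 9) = 2793/ 65 -798 * sqrt(21)/ 13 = -238.33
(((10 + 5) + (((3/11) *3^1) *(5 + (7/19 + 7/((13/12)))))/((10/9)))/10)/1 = 161058/67925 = 2.37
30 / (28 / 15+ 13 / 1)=450 / 223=2.02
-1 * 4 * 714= -2856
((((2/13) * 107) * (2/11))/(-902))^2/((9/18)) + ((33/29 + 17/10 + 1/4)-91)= -212080893558101/2412421288420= -87.91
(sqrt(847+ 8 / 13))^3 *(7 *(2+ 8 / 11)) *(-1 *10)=-23139900 *sqrt(143247) / 1859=-4711127.48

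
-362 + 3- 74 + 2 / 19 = -8225 / 19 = -432.89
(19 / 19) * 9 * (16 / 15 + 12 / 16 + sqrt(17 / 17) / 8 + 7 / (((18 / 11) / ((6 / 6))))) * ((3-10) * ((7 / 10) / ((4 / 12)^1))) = -329133 / 400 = -822.83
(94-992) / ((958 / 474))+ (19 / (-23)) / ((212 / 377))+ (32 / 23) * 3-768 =-2825165917 / 2335604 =-1209.61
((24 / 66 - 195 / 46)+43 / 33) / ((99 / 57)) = -6745 / 4554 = -1.48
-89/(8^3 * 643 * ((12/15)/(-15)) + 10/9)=20025/3950342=0.01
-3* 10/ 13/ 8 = -15/ 52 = -0.29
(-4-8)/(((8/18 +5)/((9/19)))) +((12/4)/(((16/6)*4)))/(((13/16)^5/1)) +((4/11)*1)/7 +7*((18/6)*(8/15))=209174334888/19012058065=11.00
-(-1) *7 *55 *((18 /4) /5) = 693 /2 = 346.50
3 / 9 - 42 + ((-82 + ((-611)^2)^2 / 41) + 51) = 3399233318.58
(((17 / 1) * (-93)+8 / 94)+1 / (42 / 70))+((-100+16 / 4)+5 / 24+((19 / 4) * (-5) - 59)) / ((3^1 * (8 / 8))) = -5545571 / 3384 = -1638.76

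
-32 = -32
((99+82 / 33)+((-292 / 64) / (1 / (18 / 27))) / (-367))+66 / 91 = 901240105 / 8816808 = 102.22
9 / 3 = 3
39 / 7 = 5.57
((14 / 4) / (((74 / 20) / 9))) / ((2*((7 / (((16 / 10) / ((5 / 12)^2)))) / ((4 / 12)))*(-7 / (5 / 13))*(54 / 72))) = -2304 / 16835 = -0.14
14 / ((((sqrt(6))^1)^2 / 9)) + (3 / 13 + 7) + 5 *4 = 627 / 13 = 48.23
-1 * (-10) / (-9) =-10 / 9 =-1.11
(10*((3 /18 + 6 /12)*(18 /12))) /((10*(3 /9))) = 3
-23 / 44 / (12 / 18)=-69 / 88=-0.78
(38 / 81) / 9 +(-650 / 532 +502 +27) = 102353689 / 193914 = 527.83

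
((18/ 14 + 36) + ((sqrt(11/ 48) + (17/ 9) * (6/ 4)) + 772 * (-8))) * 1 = -257707/ 42 + sqrt(33)/ 12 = -6135.40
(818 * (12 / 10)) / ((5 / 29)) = 142332 / 25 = 5693.28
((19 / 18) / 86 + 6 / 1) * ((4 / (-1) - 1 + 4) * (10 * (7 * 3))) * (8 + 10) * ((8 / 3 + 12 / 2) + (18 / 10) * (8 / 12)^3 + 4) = -12899502 / 43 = -299988.42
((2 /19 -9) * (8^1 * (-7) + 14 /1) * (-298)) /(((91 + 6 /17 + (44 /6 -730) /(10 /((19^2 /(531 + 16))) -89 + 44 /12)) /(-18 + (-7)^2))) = -14120806480508 /415917391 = -33950.99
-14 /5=-2.80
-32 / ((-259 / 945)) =4320 / 37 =116.76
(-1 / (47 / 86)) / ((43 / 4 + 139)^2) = -1376 / 16863647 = -0.00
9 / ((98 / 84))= 54 / 7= 7.71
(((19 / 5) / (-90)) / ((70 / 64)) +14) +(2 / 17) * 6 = 1963582 / 133875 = 14.67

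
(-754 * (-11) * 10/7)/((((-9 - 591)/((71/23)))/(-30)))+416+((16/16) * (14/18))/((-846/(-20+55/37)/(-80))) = 2243.44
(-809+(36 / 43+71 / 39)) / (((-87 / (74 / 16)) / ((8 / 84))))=4.08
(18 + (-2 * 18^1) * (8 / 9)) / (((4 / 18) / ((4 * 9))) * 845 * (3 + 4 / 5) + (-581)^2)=-2268 / 54688093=-0.00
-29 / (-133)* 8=232 / 133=1.74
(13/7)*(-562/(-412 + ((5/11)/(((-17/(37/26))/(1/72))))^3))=313416618543560024064/123719344084307544671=2.53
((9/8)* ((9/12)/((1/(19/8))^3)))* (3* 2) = 555579/8192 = 67.82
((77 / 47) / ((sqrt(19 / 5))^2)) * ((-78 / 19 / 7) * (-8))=34320 / 16967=2.02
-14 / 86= -7 / 43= -0.16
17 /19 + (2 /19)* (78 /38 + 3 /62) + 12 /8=2.62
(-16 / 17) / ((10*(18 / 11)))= -44 / 765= -0.06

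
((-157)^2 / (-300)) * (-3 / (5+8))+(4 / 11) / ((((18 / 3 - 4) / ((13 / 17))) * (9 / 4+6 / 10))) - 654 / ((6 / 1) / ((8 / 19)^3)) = 54390124051 / 5002268700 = 10.87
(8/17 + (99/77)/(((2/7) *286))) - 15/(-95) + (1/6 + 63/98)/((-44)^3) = 4838927705/7511439936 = 0.64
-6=-6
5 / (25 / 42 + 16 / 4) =210 / 193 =1.09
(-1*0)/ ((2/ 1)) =0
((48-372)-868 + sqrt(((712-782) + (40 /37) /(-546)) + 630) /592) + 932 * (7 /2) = 2070.04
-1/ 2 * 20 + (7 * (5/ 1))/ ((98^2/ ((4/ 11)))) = -37725/ 3773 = -10.00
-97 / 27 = -3.59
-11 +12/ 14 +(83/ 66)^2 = -261053/ 30492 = -8.56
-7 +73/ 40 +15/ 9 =-421/ 120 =-3.51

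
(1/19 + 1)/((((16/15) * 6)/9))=225/152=1.48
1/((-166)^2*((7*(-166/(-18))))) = 9/16010036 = 0.00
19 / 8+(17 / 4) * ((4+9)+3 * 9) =172.38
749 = 749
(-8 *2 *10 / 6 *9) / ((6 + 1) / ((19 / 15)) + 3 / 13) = -9880 / 237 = -41.69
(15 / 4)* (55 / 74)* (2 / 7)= 825 / 1036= 0.80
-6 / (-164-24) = 3 / 94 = 0.03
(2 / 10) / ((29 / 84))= 84 / 145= 0.58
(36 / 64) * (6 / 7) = 27 / 56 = 0.48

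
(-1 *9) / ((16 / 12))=-27 / 4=-6.75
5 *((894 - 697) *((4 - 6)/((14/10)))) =-9850/7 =-1407.14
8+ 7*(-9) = -55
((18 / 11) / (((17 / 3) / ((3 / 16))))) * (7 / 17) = 567 / 25432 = 0.02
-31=-31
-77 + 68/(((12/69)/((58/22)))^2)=7525845/484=15549.27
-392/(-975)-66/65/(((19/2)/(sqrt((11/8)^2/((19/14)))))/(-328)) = 41.78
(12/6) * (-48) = -96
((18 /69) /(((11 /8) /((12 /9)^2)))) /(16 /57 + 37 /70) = 340480 /816937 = 0.42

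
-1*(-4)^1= 4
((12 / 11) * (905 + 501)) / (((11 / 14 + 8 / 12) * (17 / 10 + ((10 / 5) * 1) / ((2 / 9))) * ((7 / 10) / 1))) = 141.00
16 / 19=0.84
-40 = -40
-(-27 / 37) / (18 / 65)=195 / 74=2.64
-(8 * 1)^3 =-512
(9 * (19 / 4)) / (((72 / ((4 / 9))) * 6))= 19 / 432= 0.04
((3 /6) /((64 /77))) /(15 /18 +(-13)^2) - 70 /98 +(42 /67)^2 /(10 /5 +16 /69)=-12052743149 /22542106048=-0.53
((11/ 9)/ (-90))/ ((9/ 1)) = -11/ 7290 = -0.00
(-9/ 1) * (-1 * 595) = 5355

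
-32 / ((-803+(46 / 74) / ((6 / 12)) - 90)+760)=1184 / 4875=0.24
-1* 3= -3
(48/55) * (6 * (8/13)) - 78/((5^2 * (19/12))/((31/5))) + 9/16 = -45821583/5434000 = -8.43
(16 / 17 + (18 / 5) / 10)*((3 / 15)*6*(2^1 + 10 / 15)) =8848 / 2125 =4.16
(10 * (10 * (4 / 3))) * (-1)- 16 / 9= -1216 / 9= -135.11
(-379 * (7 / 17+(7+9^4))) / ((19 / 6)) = -13364298 / 17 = -786135.18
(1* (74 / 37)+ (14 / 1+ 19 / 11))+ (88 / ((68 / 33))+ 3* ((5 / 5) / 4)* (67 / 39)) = 600181 / 9724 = 61.72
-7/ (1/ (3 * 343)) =-7203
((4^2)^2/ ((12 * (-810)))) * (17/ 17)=-32/ 1215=-0.03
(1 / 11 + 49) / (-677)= -540 / 7447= -0.07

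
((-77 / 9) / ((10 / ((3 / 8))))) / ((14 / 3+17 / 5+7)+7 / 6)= -77 / 3896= -0.02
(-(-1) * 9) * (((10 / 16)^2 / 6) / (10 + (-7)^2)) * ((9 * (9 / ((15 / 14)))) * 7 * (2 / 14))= 2835 / 3776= 0.75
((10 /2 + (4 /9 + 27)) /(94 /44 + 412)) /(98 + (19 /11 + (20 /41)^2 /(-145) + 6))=3444799336 /4648868279793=0.00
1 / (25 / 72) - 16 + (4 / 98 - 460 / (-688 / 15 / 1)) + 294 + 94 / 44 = 679286001 / 2317700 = 293.09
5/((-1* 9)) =-5/9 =-0.56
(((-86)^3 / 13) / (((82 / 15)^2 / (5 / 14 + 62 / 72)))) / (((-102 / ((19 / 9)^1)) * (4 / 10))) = 103.20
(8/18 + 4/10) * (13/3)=494/135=3.66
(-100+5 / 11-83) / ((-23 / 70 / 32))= 4497920 / 253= 17778.34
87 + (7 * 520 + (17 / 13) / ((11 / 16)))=533233 / 143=3728.90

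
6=6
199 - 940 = -741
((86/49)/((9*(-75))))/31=-86/1025325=-0.00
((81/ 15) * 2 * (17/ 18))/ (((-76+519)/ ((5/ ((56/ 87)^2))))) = 0.28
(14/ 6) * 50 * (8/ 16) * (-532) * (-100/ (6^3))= 1163750/ 81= 14367.28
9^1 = 9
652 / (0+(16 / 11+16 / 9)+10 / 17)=548658 / 3215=170.66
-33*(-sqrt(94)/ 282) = 11*sqrt(94)/ 94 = 1.13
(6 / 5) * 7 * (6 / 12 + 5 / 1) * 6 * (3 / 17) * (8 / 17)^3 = 2128896 / 417605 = 5.10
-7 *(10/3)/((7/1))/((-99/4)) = 40/297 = 0.13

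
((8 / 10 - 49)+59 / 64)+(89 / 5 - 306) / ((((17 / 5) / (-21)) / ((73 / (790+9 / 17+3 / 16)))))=230185191 / 1966400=117.06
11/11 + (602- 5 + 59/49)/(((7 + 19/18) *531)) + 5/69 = 35065486/28924455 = 1.21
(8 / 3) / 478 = 4 / 717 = 0.01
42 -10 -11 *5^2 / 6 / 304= 58093 / 1824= 31.85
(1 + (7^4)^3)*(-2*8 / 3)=-221460595232 / 3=-73820198410.67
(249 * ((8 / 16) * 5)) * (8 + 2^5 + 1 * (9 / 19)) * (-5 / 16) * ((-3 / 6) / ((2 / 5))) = 23935125 / 2432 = 9841.75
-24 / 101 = -0.24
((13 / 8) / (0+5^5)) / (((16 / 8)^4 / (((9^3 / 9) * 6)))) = 3159 / 200000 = 0.02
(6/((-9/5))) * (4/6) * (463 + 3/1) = -9320/9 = -1035.56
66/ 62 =33/ 31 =1.06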